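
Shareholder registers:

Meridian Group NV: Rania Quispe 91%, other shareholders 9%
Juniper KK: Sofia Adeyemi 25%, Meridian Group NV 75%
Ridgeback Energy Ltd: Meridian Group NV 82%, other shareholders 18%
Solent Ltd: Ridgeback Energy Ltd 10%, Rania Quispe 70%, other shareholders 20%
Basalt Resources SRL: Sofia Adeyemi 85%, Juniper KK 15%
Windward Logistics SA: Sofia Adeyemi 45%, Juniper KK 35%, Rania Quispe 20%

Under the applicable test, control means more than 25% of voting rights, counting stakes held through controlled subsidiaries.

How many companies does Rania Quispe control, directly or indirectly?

Rania holds 91% of Meridian, so Rania controls Meridian.
Meridian holds 75% of Juniper, so Rania controls Juniper.
Meridian holds 82% of Ridgeback, so Rania controls Ridgeback.
Ridgeback and Rania together hold 10% + 70% = 80% of Solent, so Rania controls Solent.
Juniper and Rania together hold 35% + 20% = 55% of Windward, so Rania controls Windward.
No other company's threshold is met.
Rania controls 5 companies.

5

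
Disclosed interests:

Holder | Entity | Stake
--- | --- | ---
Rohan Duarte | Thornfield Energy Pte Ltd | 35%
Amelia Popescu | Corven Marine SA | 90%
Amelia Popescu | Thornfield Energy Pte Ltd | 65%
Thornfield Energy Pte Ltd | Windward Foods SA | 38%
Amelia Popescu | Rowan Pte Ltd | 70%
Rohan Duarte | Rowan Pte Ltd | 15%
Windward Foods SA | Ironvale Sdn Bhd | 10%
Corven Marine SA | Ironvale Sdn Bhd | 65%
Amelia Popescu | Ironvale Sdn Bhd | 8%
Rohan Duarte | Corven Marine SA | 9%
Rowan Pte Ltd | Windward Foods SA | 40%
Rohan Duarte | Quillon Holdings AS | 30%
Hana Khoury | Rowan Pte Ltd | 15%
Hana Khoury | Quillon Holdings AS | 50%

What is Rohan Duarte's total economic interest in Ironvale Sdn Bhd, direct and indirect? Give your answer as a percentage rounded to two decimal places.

7.78%

Rohan reaches Ironvale along 3 paths.
Via Rowan → Windward: 15% × 40% × 10% = 0.6%.
Via Thornfield → Windward: 35% × 38% × 10% = 1.33%.
Via Corven: 9% × 65% = 5.85%.
Total: 0.6% + 1.33% + 5.85% = 7.78%.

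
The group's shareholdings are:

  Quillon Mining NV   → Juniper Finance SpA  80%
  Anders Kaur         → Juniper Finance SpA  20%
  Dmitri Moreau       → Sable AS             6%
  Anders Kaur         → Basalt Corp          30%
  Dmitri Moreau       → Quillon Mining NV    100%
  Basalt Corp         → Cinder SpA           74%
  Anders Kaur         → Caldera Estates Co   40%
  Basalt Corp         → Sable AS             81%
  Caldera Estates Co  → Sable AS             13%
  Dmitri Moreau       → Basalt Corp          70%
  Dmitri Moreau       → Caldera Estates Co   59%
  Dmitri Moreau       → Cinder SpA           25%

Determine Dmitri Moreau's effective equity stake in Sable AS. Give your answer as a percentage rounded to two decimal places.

Dmitri reaches Sable along 3 paths.
Via Caldera: 59% × 13% = 7.67%.
Via Basalt: 70% × 81% = 56.7%.
Direct stake: 6% = 6%.
Total: 7.67% + 56.7% + 6% = 70.37%.

70.37%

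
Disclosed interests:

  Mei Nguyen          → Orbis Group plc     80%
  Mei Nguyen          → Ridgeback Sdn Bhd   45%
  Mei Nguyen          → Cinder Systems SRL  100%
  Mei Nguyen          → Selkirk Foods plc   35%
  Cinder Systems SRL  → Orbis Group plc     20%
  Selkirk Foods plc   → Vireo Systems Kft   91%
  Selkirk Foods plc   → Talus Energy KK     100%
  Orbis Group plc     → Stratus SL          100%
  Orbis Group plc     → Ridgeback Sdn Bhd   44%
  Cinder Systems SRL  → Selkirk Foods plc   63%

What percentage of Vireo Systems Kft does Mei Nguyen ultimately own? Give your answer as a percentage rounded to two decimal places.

89.18%

Mei reaches Vireo along 2 paths.
Via Selkirk: 35% × 91% = 31.85%.
Via Cinder → Selkirk: 100% × 63% × 91% = 57.33%.
Total: 31.85% + 57.33% = 89.18%.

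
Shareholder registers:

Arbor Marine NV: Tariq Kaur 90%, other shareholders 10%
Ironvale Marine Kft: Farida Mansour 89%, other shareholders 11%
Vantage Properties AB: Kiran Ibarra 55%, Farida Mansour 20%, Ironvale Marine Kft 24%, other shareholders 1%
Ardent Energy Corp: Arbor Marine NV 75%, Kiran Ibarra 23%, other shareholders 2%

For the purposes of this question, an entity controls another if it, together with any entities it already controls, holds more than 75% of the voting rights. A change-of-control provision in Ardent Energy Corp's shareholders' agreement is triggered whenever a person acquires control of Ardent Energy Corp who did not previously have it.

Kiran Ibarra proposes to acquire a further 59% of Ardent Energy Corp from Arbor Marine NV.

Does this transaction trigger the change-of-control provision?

Yes

The purchase adds only to Kiran's holdings (Arbor's stake shrinks), so Kiran is the only person who could newly come to control Ardent.
Kiran's largest direct stake is 55% in Vantage, which does not meet the threshold, so Kiran controls no company.
In Ardent, Kiran's side holds only 23%, not > 75%.
So before the transaction, Kiran does not control Ardent.
After the purchase, Kiran's direct stake in Ardent rises to 23% + 59% = 82%, and Arbor's stake falls to 16%.
Kiran holds 82% of Ardent, so Kiran controls Ardent.
Kiran did not control Ardent before and does after, so the clause is triggered.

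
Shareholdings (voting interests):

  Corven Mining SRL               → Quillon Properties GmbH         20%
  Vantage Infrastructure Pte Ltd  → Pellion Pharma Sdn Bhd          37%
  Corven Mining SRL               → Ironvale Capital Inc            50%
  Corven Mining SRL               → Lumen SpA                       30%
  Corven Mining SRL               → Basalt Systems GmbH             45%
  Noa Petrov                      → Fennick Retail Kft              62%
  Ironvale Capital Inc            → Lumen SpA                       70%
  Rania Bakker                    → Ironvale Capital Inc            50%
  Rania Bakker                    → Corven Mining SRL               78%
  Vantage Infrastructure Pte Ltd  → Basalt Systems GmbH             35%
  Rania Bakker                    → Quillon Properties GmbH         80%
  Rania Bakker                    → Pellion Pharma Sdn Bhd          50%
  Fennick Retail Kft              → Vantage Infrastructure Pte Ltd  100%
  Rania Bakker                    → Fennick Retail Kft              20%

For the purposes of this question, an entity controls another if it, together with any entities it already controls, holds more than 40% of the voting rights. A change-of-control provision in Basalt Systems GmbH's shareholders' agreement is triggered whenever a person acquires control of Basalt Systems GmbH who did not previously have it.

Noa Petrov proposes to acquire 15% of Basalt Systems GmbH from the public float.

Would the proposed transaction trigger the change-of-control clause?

The purchase changes only Noa's holdings, so Noa is the only person who could newly come to control Basalt.
Noa holds 62% of Fennick, so Noa controls Fennick.
Fennick holds 100% of Vantage, so Noa controls Vantage.
In Basalt, Noa's side holds only 35%, not > 40%.
So before the transaction, Noa does not control Basalt.
After the purchase, Noa holds 15% of Basalt directly.
Vantage and Noa together hold 35% + 15% = 50% of Basalt, so Noa controls Basalt.
Noa did not control Basalt before and does after, so the clause is triggered.

Yes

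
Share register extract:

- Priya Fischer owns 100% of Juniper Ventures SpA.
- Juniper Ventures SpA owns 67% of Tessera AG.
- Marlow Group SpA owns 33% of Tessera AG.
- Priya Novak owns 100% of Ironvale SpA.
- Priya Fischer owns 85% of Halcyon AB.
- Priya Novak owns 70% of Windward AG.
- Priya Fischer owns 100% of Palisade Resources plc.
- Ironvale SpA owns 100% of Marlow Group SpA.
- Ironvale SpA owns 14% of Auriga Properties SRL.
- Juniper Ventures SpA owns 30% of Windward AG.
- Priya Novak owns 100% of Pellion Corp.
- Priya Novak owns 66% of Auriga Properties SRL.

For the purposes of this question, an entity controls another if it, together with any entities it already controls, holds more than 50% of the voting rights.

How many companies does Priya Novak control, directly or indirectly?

5

Priya Novak holds 100% of Ironvale, so Priya Novak controls Ironvale.
Ironvale and Priya Novak together hold 14% + 66% = 80% of Auriga, so Priya Novak controls Auriga.
Priya Novak holds 70% of Windward, so Priya Novak controls Windward.
Ironvale holds 100% of Marlow, so Priya Novak controls Marlow.
Priya Novak holds 100% of Pellion, so Priya Novak controls Pellion.
No other company's threshold is met.
Priya Novak controls 5 companies.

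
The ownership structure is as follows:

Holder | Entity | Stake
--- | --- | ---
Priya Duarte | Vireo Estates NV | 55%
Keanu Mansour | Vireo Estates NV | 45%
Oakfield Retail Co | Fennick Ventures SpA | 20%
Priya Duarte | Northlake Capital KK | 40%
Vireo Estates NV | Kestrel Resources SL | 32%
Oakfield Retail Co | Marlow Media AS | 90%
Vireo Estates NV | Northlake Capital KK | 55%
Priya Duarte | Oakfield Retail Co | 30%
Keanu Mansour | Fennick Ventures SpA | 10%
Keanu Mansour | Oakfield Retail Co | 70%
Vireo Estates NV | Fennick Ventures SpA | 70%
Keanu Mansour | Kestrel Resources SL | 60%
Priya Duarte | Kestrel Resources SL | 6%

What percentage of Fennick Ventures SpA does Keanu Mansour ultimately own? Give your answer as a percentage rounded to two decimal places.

Keanu reaches Fennick along 3 paths.
Via Oakfield: 70% × 20% = 14%.
Via Vireo: 45% × 70% = 31.5%.
Direct stake: 10% = 10%.
Total: 14% + 31.5% + 10% = 55.5%.
Rounded: 55.50%.

55.50%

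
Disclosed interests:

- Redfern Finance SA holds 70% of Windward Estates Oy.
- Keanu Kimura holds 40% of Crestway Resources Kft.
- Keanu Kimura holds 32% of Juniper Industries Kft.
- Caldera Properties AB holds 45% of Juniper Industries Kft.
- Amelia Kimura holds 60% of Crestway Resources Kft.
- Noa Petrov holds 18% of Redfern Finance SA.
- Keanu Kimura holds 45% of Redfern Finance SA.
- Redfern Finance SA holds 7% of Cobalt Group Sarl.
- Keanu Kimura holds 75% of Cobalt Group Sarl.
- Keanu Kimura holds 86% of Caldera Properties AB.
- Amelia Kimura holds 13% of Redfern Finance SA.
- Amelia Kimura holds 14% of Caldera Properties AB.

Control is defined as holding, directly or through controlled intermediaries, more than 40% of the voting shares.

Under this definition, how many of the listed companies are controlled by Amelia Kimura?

Amelia holds 60% of Crestway, so Amelia controls Crestway.
No other company's threshold is met.
Amelia controls 1 company.

1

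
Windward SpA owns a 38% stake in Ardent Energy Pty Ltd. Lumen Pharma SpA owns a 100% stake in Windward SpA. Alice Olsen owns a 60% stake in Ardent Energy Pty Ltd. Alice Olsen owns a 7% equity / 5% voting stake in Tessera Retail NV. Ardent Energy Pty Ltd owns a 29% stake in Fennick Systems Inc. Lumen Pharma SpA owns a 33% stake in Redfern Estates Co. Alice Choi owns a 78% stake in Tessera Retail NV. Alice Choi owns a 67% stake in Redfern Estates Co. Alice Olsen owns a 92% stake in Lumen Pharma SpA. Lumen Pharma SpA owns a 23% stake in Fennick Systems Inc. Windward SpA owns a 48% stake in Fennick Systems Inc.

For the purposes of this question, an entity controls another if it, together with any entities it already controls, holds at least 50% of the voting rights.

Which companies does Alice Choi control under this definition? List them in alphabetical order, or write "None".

Redfern Estates Co, Tessera Retail NV

Alice Choi holds 67% of Redfern, so Alice Choi controls Redfern.
Alice Choi holds 78% of Tessera, so Alice Choi controls Tessera.
No other company's threshold is met.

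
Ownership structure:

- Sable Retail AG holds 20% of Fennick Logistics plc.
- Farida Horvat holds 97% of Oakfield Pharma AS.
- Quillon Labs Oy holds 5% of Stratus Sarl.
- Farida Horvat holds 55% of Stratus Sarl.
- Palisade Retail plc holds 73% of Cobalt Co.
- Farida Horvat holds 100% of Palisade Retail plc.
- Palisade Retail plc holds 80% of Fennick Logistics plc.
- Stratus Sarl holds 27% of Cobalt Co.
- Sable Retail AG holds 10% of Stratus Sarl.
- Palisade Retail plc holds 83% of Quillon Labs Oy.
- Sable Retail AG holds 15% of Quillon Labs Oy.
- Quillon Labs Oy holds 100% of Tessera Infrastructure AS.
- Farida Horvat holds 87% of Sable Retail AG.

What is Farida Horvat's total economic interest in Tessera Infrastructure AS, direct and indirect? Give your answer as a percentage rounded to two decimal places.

Farida reaches Tessera along 2 paths.
Via Palisade → Quillon: 100% × 83% × 100% = 83%.
Via Sable → Quillon: 87% × 15% × 100% = 13.05%.
Total: 83% + 13.05% = 96.05%.

96.05%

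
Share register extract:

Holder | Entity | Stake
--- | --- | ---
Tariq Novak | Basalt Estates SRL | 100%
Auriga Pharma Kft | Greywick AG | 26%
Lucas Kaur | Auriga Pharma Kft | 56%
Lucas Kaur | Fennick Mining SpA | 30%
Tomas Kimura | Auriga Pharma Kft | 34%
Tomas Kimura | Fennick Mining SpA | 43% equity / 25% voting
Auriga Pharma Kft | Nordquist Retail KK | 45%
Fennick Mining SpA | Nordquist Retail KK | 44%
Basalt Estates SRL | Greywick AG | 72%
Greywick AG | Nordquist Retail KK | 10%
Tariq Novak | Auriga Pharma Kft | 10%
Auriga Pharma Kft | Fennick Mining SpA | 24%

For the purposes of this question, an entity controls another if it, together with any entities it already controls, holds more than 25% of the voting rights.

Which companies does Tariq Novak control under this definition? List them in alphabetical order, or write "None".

Tariq holds 100% of Basalt, so Tariq controls Basalt.
Basalt holds 72% of Greywick, so Tariq controls Greywick.
No other company's threshold is met.

Basalt Estates SRL, Greywick AG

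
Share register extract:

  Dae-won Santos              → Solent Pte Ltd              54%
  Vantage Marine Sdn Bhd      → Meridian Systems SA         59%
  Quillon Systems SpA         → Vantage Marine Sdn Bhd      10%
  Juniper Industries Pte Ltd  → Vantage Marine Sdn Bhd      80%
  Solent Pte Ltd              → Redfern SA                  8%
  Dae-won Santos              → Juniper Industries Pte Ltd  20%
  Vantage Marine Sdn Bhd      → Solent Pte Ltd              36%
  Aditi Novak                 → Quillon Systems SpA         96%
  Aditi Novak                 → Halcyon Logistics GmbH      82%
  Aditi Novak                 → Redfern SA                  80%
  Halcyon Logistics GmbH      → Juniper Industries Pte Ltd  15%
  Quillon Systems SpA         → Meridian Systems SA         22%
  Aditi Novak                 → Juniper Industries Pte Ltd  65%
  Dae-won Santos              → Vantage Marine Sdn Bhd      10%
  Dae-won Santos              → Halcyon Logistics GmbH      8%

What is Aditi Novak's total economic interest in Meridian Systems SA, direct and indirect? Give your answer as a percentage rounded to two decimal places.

Aditi reaches Meridian along 4 paths.
Via Quillon: 96% × 22% = 21.12%.
Via Quillon → Vantage: 96% × 10% × 59% = 5.664%.
Via Halcyon → Juniper → Vantage: 82% × 15% × 80% × 59% = 5.8056%.
Via Juniper → Vantage: 65% × 80% × 59% = 30.68%.
Total: 21.12% + 5.664% + 5.8056% + 30.68% = 63.2696%.
Rounded: 63.27%.

63.27%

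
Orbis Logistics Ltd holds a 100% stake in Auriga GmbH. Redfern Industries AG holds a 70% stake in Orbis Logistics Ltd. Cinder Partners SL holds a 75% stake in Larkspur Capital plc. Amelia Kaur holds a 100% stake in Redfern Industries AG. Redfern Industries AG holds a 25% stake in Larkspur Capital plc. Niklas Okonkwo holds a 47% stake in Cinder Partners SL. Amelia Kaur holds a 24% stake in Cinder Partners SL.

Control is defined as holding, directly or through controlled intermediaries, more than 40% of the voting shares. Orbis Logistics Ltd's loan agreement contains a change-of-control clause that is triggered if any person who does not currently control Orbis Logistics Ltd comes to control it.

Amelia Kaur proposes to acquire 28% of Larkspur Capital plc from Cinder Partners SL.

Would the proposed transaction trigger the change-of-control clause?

No

The purchase adds only to Amelia's holdings (Cinder's stake shrinks), so Amelia is the only person who could newly come to control Orbis.
Amelia holds 100% of Redfern, so Amelia controls Redfern.
Redfern holds 70% of Orbis, so Amelia controls Orbis.
So Amelia already controls Orbis before the transaction.
After the purchase, Amelia holds 28% of Larkspur directly, and Cinder's stake falls to 47%.
Amelia controlled Orbis already, so this is not a new person acquiring control; every other person's position is unchanged or reduced.
No new person acquires control, so the clause is not triggered.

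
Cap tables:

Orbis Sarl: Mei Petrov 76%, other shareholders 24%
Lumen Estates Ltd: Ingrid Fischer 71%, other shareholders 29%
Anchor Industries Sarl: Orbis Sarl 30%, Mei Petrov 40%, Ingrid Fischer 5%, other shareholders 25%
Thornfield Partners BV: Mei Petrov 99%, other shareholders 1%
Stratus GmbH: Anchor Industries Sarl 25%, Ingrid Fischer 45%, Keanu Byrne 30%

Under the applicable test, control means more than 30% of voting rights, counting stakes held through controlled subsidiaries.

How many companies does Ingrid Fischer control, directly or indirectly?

2

Ingrid holds 71% of Lumen, so Ingrid controls Lumen.
Ingrid holds 45% of Stratus, so Ingrid controls Stratus.
No other company's threshold is met.
Ingrid controls 2 companies.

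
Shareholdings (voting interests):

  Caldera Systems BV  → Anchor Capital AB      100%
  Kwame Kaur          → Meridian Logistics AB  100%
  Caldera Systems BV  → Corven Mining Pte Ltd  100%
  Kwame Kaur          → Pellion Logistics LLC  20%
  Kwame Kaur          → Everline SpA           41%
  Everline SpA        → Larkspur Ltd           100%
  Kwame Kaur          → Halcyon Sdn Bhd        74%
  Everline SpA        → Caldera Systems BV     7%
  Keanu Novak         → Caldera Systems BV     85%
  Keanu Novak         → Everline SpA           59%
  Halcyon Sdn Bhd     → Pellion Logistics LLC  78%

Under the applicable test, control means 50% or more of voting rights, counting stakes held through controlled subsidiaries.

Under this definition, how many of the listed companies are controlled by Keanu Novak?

5

Keanu holds 59% of Everline, so Keanu controls Everline.
Keanu and Everline together hold 85% + 7% = 92% of Caldera, so Keanu controls Caldera.
Everline holds 100% of Larkspur, so Keanu controls Larkspur.
Caldera holds 100% of Anchor, so Keanu controls Anchor.
Caldera holds 100% of Corven, so Keanu controls Corven.
No other company's threshold is met.
Keanu controls 5 companies.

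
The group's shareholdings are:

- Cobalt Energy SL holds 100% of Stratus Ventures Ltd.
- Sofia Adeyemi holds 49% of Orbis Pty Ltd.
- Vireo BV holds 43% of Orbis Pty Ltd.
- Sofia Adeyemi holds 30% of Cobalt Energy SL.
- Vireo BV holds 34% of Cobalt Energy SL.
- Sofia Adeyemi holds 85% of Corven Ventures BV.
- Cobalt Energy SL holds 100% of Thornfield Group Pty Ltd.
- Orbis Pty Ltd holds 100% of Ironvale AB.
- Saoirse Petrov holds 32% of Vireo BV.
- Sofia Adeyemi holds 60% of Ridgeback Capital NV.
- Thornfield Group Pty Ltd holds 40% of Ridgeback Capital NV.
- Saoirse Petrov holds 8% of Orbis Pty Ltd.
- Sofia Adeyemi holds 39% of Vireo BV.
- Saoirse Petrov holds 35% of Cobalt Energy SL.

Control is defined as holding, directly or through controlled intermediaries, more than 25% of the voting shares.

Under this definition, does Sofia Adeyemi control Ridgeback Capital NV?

Yes

Sofia holds 39% of Vireo, so Sofia controls Vireo.
Sofia and Vireo together hold 30% + 34% = 64% of Cobalt, so Sofia controls Cobalt.
Cobalt holds 100% of Thornfield, so Sofia controls Thornfield.
Sofia and Thornfield together hold 60% + 40% = 100% of Ridgeback, so Sofia controls Ridgeback.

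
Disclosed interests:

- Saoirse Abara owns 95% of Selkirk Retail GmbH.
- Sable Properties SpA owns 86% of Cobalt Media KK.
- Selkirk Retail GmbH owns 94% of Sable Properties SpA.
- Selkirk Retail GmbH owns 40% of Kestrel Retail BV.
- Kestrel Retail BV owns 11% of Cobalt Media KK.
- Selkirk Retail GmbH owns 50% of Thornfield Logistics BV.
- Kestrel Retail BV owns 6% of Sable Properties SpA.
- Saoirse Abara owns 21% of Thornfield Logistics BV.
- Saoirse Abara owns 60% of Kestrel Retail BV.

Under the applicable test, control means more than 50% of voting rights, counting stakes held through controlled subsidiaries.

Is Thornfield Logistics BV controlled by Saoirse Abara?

Saoirse holds 95% of Selkirk, so Saoirse controls Selkirk.
Selkirk and Saoirse together hold 50% + 21% = 71% of Thornfield, so Saoirse controls Thornfield.

Yes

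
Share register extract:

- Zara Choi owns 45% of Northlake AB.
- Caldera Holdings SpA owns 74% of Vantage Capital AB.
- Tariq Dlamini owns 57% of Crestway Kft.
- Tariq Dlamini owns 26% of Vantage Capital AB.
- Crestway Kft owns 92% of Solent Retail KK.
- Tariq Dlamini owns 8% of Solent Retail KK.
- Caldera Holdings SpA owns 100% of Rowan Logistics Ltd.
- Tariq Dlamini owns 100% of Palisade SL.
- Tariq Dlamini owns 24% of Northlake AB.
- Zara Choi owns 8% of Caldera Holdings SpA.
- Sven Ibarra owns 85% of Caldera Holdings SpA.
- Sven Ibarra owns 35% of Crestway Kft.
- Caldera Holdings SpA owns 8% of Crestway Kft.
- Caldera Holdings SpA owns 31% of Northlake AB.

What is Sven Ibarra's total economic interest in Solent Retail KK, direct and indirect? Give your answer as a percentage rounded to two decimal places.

Sven reaches Solent along 2 paths.
Via Crestway: 35% × 92% = 32.2%.
Via Caldera → Crestway: 85% × 8% × 92% = 6.256%.
Total: 32.2% + 6.256% = 38.456%.
Rounded: 38.46%.

38.46%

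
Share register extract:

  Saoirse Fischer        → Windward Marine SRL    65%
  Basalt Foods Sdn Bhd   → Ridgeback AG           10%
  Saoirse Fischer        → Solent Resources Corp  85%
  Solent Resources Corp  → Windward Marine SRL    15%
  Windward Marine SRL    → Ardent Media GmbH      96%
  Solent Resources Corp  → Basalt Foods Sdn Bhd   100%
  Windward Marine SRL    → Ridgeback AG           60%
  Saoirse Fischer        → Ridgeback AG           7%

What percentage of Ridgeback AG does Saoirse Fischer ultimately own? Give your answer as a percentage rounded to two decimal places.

62.15%

Saoirse reaches Ridgeback along 4 paths.
Via Solent → Basalt: 85% × 100% × 10% = 8.5%.
Via Windward: 65% × 60% = 39%.
Via Solent → Windward: 85% × 15% × 60% = 7.65%.
Direct stake: 7% = 7%.
Total: 8.5% + 39% + 7.65% + 7% = 62.15%.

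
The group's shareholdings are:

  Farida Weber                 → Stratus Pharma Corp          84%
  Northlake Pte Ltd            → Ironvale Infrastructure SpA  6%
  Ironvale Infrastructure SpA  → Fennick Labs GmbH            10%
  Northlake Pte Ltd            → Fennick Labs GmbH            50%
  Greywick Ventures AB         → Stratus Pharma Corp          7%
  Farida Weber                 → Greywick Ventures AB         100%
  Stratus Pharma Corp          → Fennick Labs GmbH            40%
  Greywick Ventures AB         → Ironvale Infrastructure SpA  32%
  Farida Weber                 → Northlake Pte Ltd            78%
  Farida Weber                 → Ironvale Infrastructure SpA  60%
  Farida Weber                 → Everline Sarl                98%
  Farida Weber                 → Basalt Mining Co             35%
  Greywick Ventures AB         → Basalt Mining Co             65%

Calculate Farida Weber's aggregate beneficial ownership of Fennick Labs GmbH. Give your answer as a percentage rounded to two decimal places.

85.07%

Farida reaches Fennick along 6 paths.
Via Greywick → Stratus: 100% × 7% × 40% = 2.8%.
Via Stratus: 84% × 40% = 33.6%.
Via Greywick → Ironvale: 100% × 32% × 10% = 3.2%.
Via Northlake → Ironvale: 78% × 6% × 10% = 0.468%.
Via Ironvale: 60% × 10% = 6%.
Via Northlake: 78% × 50% = 39%.
Total: 2.8% + 33.6% + 3.2% + 0.468% + 6% + 39% = 85.068%.
Rounded: 85.07%.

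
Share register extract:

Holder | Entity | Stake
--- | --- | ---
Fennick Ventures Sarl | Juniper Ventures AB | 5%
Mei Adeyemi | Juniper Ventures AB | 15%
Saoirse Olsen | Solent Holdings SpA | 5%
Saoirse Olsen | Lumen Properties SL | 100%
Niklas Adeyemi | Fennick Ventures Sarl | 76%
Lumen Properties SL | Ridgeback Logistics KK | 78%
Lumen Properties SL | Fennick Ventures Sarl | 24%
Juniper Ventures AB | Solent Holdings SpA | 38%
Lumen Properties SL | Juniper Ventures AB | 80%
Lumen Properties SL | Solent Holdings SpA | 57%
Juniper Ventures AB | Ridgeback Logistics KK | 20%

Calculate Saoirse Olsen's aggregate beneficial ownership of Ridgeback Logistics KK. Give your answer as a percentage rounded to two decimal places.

94.24%

Saoirse reaches Ridgeback along 3 paths.
Via Lumen: 100% × 78% = 78%.
Via Lumen → Juniper: 100% × 80% × 20% = 16%.
Via Lumen → Fennick → Juniper: 100% × 24% × 5% × 20% = 0.24%.
Total: 78% + 16% + 0.24% = 94.24%.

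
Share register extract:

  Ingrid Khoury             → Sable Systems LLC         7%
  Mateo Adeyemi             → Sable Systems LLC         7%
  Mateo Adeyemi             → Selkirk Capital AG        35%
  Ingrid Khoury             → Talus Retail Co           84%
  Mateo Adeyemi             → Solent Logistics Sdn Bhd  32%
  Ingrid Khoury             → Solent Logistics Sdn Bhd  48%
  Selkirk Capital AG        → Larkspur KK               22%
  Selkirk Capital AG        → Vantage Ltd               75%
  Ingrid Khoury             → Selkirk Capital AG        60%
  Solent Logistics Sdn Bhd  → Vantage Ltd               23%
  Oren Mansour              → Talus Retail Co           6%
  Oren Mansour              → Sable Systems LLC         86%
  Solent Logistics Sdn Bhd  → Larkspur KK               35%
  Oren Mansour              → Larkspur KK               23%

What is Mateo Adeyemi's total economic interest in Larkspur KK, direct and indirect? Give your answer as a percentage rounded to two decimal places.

Mateo reaches Larkspur along 2 paths.
Via Selkirk: 35% × 22% = 7.7%.
Via Solent: 32% × 35% = 11.2%.
Total: 7.7% + 11.2% = 18.9%.
Rounded: 18.90%.

18.90%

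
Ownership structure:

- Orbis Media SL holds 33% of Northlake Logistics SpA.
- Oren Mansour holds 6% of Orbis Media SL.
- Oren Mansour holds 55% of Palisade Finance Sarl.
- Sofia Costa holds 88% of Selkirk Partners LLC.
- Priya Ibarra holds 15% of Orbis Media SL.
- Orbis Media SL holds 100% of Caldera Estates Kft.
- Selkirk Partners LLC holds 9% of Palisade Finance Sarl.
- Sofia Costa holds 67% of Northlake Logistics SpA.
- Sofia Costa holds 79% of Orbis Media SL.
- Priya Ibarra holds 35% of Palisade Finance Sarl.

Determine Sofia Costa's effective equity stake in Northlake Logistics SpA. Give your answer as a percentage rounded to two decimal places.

Sofia reaches Northlake along 2 paths.
Direct stake: 67% = 67%.
Via Orbis: 79% × 33% = 26.07%.
Total: 67% + 26.07% = 93.07%.

93.07%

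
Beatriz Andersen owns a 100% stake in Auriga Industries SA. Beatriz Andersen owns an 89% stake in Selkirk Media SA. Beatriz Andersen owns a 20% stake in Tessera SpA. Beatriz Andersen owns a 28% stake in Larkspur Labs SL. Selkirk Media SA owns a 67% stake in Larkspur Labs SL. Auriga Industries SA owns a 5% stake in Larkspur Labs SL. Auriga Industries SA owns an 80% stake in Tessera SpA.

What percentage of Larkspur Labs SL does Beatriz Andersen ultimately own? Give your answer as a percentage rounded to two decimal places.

92.63%

Beatriz reaches Larkspur along 3 paths.
Direct stake: 28% = 28%.
Via Selkirk: 89% × 67% = 59.63%.
Via Auriga: 100% × 5% = 5%.
Total: 28% + 59.63% + 5% = 92.63%.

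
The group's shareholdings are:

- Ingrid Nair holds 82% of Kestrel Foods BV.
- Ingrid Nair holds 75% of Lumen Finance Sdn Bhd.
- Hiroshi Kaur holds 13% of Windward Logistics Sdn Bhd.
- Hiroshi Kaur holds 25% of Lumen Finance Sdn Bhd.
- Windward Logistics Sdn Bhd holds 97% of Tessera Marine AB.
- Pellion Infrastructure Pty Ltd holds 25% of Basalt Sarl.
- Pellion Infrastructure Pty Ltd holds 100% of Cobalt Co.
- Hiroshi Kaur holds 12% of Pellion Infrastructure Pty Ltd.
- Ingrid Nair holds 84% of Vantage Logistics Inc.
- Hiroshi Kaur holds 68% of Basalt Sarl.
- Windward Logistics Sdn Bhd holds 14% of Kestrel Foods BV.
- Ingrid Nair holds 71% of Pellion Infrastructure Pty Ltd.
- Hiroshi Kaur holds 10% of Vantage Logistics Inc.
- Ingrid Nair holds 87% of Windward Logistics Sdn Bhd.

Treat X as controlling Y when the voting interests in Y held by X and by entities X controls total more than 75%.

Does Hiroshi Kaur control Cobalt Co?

No

Hiroshi's largest direct stake is 68% in Basalt, which does not meet the threshold, so Hiroshi controls no company.
Neither Hiroshi nor any entity Hiroshi controls holds any voting interest in Cobalt.
So Hiroshi does not control Cobalt.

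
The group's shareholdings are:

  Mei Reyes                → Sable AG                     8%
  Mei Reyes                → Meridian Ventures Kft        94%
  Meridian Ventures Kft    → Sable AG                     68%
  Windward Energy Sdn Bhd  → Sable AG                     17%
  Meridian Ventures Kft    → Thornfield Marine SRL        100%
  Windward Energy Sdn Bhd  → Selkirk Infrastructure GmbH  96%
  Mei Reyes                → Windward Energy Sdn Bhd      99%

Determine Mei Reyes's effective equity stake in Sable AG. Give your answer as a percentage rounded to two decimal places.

Mei reaches Sable along 3 paths.
Via Meridian: 94% × 68% = 63.92%.
Direct stake: 8% = 8%.
Via Windward: 99% × 17% = 16.83%.
Total: 63.92% + 8% + 16.83% = 88.75%.

88.75%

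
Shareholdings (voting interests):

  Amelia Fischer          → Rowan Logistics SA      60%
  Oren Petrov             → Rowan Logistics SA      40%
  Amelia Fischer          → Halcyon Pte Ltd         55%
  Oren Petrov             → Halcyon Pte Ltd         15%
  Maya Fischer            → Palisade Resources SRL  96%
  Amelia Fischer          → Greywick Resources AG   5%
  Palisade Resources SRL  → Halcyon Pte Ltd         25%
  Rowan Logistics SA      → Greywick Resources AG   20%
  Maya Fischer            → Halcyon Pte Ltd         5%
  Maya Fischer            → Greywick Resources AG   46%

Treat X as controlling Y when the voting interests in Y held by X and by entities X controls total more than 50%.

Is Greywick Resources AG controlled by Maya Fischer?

No

Maya holds 96% of Palisade, so Maya controls Palisade.
In Greywick, Maya's side holds only 46%, not > 50%.
So Maya does not control Greywick.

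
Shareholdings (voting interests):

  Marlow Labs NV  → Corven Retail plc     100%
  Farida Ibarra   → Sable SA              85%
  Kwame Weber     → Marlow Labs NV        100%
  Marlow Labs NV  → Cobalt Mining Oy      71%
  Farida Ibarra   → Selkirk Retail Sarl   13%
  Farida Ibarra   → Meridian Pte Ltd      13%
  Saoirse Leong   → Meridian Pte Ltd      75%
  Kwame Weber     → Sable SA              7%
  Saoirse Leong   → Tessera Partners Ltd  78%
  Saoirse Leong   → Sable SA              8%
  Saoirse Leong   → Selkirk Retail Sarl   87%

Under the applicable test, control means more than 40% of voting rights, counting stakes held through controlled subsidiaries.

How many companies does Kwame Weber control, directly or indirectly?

3

Kwame holds 100% of Marlow, so Kwame controls Marlow.
Marlow holds 71% of Cobalt, so Kwame controls Cobalt.
Marlow holds 100% of Corven, so Kwame controls Corven.
No other company's threshold is met.
Kwame controls 3 companies.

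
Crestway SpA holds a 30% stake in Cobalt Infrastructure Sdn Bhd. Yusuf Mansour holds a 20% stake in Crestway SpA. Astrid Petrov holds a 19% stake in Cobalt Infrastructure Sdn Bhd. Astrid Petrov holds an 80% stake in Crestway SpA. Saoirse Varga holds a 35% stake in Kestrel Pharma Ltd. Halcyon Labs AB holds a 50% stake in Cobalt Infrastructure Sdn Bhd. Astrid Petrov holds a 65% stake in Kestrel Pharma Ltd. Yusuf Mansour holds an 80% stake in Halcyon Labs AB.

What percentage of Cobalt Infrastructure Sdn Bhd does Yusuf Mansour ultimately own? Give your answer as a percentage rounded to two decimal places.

46.00%

Yusuf reaches Cobalt along 2 paths.
Via Crestway: 20% × 30% = 6%.
Via Halcyon: 80% × 50% = 40%.
Total: 6% + 40% = 46%.
Rounded: 46.00%.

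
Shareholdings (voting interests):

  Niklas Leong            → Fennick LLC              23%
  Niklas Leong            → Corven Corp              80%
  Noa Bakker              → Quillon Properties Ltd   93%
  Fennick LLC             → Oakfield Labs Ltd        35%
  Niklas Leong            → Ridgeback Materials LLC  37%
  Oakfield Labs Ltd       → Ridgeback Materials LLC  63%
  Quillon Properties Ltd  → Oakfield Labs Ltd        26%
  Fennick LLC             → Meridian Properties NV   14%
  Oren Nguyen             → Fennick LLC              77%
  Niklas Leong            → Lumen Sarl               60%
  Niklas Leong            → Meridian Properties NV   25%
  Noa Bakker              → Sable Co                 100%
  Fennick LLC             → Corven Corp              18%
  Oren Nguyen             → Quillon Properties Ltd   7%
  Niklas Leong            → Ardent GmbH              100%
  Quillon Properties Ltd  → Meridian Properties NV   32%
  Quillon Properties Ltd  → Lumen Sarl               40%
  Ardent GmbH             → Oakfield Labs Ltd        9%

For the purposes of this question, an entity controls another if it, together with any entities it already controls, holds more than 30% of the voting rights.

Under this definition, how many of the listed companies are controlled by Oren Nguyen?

Oren holds 77% of Fennick, so Oren controls Fennick.
Fennick holds 35% of Oakfield, so Oren controls Oakfield.
Oakfield holds 63% of Ridgeback, so Oren controls Ridgeback.
No other company's threshold is met.
Oren controls 3 companies.

3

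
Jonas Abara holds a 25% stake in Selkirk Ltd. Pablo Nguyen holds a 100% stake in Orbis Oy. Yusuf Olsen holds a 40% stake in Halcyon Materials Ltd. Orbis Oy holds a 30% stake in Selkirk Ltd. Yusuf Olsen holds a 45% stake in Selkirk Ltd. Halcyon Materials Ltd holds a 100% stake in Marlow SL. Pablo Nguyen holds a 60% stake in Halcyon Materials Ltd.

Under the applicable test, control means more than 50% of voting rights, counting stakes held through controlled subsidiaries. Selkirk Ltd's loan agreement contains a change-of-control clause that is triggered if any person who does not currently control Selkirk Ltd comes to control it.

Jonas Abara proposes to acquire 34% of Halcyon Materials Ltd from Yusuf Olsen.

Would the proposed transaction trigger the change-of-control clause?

No

The purchase adds only to Jonas's holdings (Yusuf's stake shrinks), so Jonas is the only person who could newly come to control Selkirk.
Jonas's largest direct stake is 25% in Selkirk, which does not meet the threshold, so Jonas controls no company.
In Selkirk, Jonas's side holds only 25%, not > 50%.
So before the transaction, Jonas does not control Selkirk.
After the purchase, Jonas holds 34% of Halcyon directly, and Yusuf's stake falls to 6%.
Jonas's side now holds 34% of Halcyon, not > 50%, so Jonas still does not control Halcyon.
After the transaction, Jonas's side holds 25% of Selkirk, not > 50%, so Jonas still does not control Selkirk.
No new person acquires control, so the clause is not triggered.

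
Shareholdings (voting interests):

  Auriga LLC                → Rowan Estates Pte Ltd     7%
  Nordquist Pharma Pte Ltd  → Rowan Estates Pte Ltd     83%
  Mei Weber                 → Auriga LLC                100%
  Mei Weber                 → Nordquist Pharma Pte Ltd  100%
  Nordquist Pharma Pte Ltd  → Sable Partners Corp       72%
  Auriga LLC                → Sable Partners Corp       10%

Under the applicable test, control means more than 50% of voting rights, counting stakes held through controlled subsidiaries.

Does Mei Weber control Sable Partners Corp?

Mei holds 100% of Nordquist, so Mei controls Nordquist.
Mei holds 100% of Auriga, so Mei controls Auriga.
Nordquist and Auriga together hold 72% + 10% = 82% of Sable, so Mei controls Sable.

Yes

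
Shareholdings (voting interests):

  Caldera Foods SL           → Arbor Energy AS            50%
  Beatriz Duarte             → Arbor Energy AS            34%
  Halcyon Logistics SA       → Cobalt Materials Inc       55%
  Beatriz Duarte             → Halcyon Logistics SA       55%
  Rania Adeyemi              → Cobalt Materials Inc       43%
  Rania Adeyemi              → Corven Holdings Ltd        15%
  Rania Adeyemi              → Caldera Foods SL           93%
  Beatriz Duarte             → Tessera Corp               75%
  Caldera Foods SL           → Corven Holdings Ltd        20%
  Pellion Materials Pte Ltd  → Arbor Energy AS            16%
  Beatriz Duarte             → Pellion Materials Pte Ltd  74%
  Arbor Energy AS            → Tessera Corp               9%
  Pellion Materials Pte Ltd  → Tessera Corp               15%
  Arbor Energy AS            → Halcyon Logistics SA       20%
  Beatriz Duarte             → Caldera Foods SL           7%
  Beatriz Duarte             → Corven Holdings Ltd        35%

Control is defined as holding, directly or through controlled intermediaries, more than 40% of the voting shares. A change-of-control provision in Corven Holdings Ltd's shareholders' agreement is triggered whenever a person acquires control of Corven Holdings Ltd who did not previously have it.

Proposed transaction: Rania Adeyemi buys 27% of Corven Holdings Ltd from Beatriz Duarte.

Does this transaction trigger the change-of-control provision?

The purchase adds only to Rania's holdings (Beatriz's stake shrinks), so Rania is the only person who could newly come to control Corven.
Rania holds 93% of Caldera, so Rania controls Caldera.
Caldera holds 50% of Arbor, so Rania controls Arbor.
Rania holds 43% of Cobalt, so Rania controls Cobalt.
In Corven, Rania's side holds only 20% + 15% = 35%, not > 40%.
So before the transaction, Rania does not control Corven.
After the purchase, Rania's direct stake in Corven rises to 15% + 27% = 42%, and Beatriz's stake falls to 8%.
Caldera and Rania together hold 20% + 42% = 62% of Corven, so Rania controls Corven.
Rania did not control Corven before and does after, so the clause is triggered.

Yes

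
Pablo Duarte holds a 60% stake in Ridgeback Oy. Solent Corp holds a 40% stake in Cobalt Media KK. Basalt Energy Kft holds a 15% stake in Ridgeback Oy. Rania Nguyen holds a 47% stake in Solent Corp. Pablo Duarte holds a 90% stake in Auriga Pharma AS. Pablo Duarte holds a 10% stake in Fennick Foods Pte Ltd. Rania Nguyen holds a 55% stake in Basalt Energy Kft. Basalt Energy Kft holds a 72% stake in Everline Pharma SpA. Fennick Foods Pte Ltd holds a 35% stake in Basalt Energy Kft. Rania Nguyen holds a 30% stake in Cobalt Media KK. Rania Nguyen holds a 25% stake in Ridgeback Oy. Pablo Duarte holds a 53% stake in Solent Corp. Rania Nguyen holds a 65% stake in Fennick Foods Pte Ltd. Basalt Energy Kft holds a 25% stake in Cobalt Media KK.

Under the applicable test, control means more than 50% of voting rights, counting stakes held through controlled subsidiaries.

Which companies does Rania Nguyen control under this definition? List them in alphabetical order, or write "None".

Rania holds 65% of Fennick, so Rania controls Fennick.
Rania and Fennick together hold 55% + 35% = 90% of Basalt, so Rania controls Basalt.
Basalt holds 72% of Everline, so Rania controls Everline.
Basalt and Rania together hold 25% + 30% = 55% of Cobalt, so Rania controls Cobalt.
No other company's threshold is met.

Basalt Energy Kft, Cobalt Media KK, Everline Pharma SpA, Fennick Foods Pte Ltd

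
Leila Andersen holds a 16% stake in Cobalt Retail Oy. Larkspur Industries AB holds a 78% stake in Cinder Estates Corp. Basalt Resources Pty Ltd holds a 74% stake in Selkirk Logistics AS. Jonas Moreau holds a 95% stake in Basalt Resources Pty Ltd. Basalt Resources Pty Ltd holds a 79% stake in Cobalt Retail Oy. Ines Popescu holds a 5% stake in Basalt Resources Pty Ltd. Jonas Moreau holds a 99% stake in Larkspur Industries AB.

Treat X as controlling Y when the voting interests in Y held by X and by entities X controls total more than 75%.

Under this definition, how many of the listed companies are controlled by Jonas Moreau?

Jonas holds 95% of Basalt, so Jonas controls Basalt.
Jonas holds 99% of Larkspur, so Jonas controls Larkspur.
Basalt holds 79% of Cobalt, so Jonas controls Cobalt.
Larkspur holds 78% of Cinder, so Jonas controls Cinder.
No other company's threshold is met.
Jonas controls 4 companies.

4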